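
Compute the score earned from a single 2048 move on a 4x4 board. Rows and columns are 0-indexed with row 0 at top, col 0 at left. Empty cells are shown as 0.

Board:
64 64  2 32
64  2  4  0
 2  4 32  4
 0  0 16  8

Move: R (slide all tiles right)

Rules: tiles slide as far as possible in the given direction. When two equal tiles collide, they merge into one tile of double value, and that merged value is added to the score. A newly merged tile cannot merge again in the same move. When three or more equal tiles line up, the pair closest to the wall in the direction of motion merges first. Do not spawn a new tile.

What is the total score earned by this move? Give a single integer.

Slide right:
row 0: [64, 64, 2, 32] -> [0, 128, 2, 32]  score +128 (running 128)
row 1: [64, 2, 4, 0] -> [0, 64, 2, 4]  score +0 (running 128)
row 2: [2, 4, 32, 4] -> [2, 4, 32, 4]  score +0 (running 128)
row 3: [0, 0, 16, 8] -> [0, 0, 16, 8]  score +0 (running 128)
Board after move:
  0 128   2  32
  0  64   2   4
  2   4  32   4
  0   0  16   8

Answer: 128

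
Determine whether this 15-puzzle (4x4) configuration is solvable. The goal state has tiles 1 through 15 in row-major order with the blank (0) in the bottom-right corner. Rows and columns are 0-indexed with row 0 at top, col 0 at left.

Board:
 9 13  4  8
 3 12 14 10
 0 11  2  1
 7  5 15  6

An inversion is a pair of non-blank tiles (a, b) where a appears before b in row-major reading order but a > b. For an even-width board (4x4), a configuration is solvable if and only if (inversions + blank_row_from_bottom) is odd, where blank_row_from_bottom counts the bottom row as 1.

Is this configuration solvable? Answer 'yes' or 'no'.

Answer: no

Derivation:
Inversions: 58
Blank is in row 2 (0-indexed from top), which is row 2 counting from the bottom (bottom = 1).
58 + 2 = 60, which is even, so the puzzle is not solvable.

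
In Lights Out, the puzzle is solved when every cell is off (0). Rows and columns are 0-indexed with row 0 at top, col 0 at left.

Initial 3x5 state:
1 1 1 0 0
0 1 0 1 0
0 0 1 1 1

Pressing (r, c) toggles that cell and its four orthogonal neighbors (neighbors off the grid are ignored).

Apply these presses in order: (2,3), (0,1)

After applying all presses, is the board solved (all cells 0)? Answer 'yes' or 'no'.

After press 1 at (2,3):
1 1 1 0 0
0 1 0 0 0
0 0 0 0 0

After press 2 at (0,1):
0 0 0 0 0
0 0 0 0 0
0 0 0 0 0

Lights still on: 0

Answer: yes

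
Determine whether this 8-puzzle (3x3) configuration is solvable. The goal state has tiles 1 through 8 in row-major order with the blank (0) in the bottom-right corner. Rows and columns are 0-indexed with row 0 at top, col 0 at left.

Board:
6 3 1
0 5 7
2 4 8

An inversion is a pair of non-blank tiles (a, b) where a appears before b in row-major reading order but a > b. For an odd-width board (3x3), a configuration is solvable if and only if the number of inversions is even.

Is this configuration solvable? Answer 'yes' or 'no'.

Inversions (pairs i<j in row-major order where tile[i] > tile[j] > 0): 11
11 is odd, so the puzzle is not solvable.

Answer: no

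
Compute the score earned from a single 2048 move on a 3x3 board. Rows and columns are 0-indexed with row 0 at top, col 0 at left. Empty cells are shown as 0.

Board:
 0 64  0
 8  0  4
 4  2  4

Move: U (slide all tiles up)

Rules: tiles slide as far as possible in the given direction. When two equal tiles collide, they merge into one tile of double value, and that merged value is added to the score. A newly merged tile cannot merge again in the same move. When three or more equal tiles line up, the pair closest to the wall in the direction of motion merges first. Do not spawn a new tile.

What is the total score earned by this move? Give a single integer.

Answer: 8

Derivation:
Slide up:
col 0: [0, 8, 4] -> [8, 4, 0]  score +0 (running 0)
col 1: [64, 0, 2] -> [64, 2, 0]  score +0 (running 0)
col 2: [0, 4, 4] -> [8, 0, 0]  score +8 (running 8)
Board after move:
 8 64  8
 4  2  0
 0  0  0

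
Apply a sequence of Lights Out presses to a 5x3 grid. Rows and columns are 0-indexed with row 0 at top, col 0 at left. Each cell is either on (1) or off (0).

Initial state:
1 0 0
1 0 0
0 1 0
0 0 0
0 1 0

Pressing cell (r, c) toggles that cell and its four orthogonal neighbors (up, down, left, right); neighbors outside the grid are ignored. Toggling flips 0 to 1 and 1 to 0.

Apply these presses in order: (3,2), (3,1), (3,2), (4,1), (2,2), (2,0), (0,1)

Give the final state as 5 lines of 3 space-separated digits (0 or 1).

After press 1 at (3,2):
1 0 0
1 0 0
0 1 1
0 1 1
0 1 1

After press 2 at (3,1):
1 0 0
1 0 0
0 0 1
1 0 0
0 0 1

After press 3 at (3,2):
1 0 0
1 0 0
0 0 0
1 1 1
0 0 0

After press 4 at (4,1):
1 0 0
1 0 0
0 0 0
1 0 1
1 1 1

After press 5 at (2,2):
1 0 0
1 0 1
0 1 1
1 0 0
1 1 1

After press 6 at (2,0):
1 0 0
0 0 1
1 0 1
0 0 0
1 1 1

After press 7 at (0,1):
0 1 1
0 1 1
1 0 1
0 0 0
1 1 1

Answer: 0 1 1
0 1 1
1 0 1
0 0 0
1 1 1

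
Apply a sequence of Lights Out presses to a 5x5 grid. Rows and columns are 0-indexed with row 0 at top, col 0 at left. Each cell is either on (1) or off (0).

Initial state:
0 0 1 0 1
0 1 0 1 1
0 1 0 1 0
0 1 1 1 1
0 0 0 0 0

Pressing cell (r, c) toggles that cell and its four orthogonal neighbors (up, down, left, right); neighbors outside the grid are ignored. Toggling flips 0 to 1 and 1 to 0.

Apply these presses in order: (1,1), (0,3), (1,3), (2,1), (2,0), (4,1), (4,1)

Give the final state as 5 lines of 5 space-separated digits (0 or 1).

Answer: 0 1 0 0 0
0 1 0 1 0
0 0 1 0 0
1 0 1 1 1
0 0 0 0 0

Derivation:
After press 1 at (1,1):
0 1 1 0 1
1 0 1 1 1
0 0 0 1 0
0 1 1 1 1
0 0 0 0 0

After press 2 at (0,3):
0 1 0 1 0
1 0 1 0 1
0 0 0 1 0
0 1 1 1 1
0 0 0 0 0

After press 3 at (1,3):
0 1 0 0 0
1 0 0 1 0
0 0 0 0 0
0 1 1 1 1
0 0 0 0 0

After press 4 at (2,1):
0 1 0 0 0
1 1 0 1 0
1 1 1 0 0
0 0 1 1 1
0 0 0 0 0

After press 5 at (2,0):
0 1 0 0 0
0 1 0 1 0
0 0 1 0 0
1 0 1 1 1
0 0 0 0 0

After press 6 at (4,1):
0 1 0 0 0
0 1 0 1 0
0 0 1 0 0
1 1 1 1 1
1 1 1 0 0

After press 7 at (4,1):
0 1 0 0 0
0 1 0 1 0
0 0 1 0 0
1 0 1 1 1
0 0 0 0 0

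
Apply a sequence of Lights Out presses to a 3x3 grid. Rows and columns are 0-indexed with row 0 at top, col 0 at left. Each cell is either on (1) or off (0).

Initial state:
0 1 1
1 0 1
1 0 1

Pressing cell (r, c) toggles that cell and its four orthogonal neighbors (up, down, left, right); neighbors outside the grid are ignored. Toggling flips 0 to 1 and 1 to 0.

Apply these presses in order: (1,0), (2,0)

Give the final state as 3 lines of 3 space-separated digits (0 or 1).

After press 1 at (1,0):
1 1 1
0 1 1
0 0 1

After press 2 at (2,0):
1 1 1
1 1 1
1 1 1

Answer: 1 1 1
1 1 1
1 1 1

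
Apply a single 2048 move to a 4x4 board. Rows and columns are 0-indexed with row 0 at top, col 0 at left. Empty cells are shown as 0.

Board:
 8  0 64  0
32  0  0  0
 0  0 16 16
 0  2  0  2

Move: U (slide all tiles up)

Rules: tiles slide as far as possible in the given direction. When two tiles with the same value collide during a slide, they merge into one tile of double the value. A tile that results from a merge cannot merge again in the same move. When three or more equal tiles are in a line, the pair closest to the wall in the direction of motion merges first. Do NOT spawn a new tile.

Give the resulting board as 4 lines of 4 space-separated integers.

Answer:  8  2 64 16
32  0 16  2
 0  0  0  0
 0  0  0  0

Derivation:
Slide up:
col 0: [8, 32, 0, 0] -> [8, 32, 0, 0]
col 1: [0, 0, 0, 2] -> [2, 0, 0, 0]
col 2: [64, 0, 16, 0] -> [64, 16, 0, 0]
col 3: [0, 0, 16, 2] -> [16, 2, 0, 0]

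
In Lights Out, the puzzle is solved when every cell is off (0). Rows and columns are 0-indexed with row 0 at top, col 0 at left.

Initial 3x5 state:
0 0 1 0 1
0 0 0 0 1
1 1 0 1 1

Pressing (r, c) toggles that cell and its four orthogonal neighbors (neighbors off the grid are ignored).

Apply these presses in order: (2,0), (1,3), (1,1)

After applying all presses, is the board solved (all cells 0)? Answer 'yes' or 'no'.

Answer: no

Derivation:
After press 1 at (2,0):
0 0 1 0 1
1 0 0 0 1
0 0 0 1 1

After press 2 at (1,3):
0 0 1 1 1
1 0 1 1 0
0 0 0 0 1

After press 3 at (1,1):
0 1 1 1 1
0 1 0 1 0
0 1 0 0 1

Lights still on: 8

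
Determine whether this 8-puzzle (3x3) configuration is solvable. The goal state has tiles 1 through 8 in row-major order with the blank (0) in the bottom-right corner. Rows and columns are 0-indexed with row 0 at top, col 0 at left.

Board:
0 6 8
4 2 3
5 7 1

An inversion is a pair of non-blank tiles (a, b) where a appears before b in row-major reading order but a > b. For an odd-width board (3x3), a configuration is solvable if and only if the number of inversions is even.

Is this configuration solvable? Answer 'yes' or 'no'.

Answer: yes

Derivation:
Inversions (pairs i<j in row-major order where tile[i] > tile[j] > 0): 18
18 is even, so the puzzle is solvable.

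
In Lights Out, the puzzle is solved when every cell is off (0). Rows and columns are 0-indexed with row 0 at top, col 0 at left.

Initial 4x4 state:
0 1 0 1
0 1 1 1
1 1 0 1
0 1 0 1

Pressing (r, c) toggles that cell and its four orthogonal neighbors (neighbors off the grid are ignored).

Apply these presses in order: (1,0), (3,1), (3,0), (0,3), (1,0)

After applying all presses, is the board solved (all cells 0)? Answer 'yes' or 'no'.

Answer: no

Derivation:
After press 1 at (1,0):
1 1 0 1
1 0 1 1
0 1 0 1
0 1 0 1

After press 2 at (3,1):
1 1 0 1
1 0 1 1
0 0 0 1
1 0 1 1

After press 3 at (3,0):
1 1 0 1
1 0 1 1
1 0 0 1
0 1 1 1

After press 4 at (0,3):
1 1 1 0
1 0 1 0
1 0 0 1
0 1 1 1

After press 5 at (1,0):
0 1 1 0
0 1 1 0
0 0 0 1
0 1 1 1

Lights still on: 8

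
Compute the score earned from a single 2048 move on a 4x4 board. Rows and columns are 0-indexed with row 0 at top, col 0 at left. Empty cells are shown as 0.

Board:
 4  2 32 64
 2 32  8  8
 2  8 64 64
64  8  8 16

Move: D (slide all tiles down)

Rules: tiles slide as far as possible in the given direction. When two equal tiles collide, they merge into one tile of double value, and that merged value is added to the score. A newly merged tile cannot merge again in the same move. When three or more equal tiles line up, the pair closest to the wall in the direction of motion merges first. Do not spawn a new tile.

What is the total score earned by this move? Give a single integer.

Slide down:
col 0: [4, 2, 2, 64] -> [0, 4, 4, 64]  score +4 (running 4)
col 1: [2, 32, 8, 8] -> [0, 2, 32, 16]  score +16 (running 20)
col 2: [32, 8, 64, 8] -> [32, 8, 64, 8]  score +0 (running 20)
col 3: [64, 8, 64, 16] -> [64, 8, 64, 16]  score +0 (running 20)
Board after move:
 0  0 32 64
 4  2  8  8
 4 32 64 64
64 16  8 16

Answer: 20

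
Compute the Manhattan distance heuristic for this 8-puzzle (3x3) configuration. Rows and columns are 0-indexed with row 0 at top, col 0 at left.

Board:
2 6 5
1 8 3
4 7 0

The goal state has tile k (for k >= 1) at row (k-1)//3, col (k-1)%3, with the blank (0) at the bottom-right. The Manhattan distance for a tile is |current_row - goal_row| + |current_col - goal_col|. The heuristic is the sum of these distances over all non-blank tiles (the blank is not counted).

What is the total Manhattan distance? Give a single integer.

Answer: 10

Derivation:
Tile 2: at (0,0), goal (0,1), distance |0-0|+|0-1| = 1
Tile 6: at (0,1), goal (1,2), distance |0-1|+|1-2| = 2
Tile 5: at (0,2), goal (1,1), distance |0-1|+|2-1| = 2
Tile 1: at (1,0), goal (0,0), distance |1-0|+|0-0| = 1
Tile 8: at (1,1), goal (2,1), distance |1-2|+|1-1| = 1
Tile 3: at (1,2), goal (0,2), distance |1-0|+|2-2| = 1
Tile 4: at (2,0), goal (1,0), distance |2-1|+|0-0| = 1
Tile 7: at (2,1), goal (2,0), distance |2-2|+|1-0| = 1
Sum: 1 + 2 + 2 + 1 + 1 + 1 + 1 + 1 = 10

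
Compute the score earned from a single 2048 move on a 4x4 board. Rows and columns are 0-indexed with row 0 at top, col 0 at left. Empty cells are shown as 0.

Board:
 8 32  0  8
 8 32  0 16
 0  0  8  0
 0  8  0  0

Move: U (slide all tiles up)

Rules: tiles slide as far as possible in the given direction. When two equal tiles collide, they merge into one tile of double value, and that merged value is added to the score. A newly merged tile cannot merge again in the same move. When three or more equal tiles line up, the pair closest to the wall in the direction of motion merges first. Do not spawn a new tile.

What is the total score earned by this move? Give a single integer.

Answer: 80

Derivation:
Slide up:
col 0: [8, 8, 0, 0] -> [16, 0, 0, 0]  score +16 (running 16)
col 1: [32, 32, 0, 8] -> [64, 8, 0, 0]  score +64 (running 80)
col 2: [0, 0, 8, 0] -> [8, 0, 0, 0]  score +0 (running 80)
col 3: [8, 16, 0, 0] -> [8, 16, 0, 0]  score +0 (running 80)
Board after move:
16 64  8  8
 0  8  0 16
 0  0  0  0
 0  0  0  0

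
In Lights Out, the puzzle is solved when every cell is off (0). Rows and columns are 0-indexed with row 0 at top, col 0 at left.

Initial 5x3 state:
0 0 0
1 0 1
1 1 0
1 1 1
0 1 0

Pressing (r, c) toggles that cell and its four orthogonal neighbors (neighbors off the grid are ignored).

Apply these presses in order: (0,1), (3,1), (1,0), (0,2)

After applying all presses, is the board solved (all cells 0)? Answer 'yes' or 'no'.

Answer: yes

Derivation:
After press 1 at (0,1):
1 1 1
1 1 1
1 1 0
1 1 1
0 1 0

After press 2 at (3,1):
1 1 1
1 1 1
1 0 0
0 0 0
0 0 0

After press 3 at (1,0):
0 1 1
0 0 1
0 0 0
0 0 0
0 0 0

After press 4 at (0,2):
0 0 0
0 0 0
0 0 0
0 0 0
0 0 0

Lights still on: 0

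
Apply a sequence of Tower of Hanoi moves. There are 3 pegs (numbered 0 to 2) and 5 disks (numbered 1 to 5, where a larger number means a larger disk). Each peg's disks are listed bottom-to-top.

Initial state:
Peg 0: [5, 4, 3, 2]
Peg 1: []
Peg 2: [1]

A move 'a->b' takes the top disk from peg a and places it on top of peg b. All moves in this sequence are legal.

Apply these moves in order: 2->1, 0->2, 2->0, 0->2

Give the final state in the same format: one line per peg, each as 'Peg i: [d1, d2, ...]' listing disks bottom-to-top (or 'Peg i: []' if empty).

After move 1 (2->1):
Peg 0: [5, 4, 3, 2]
Peg 1: [1]
Peg 2: []

After move 2 (0->2):
Peg 0: [5, 4, 3]
Peg 1: [1]
Peg 2: [2]

After move 3 (2->0):
Peg 0: [5, 4, 3, 2]
Peg 1: [1]
Peg 2: []

After move 4 (0->2):
Peg 0: [5, 4, 3]
Peg 1: [1]
Peg 2: [2]

Answer: Peg 0: [5, 4, 3]
Peg 1: [1]
Peg 2: [2]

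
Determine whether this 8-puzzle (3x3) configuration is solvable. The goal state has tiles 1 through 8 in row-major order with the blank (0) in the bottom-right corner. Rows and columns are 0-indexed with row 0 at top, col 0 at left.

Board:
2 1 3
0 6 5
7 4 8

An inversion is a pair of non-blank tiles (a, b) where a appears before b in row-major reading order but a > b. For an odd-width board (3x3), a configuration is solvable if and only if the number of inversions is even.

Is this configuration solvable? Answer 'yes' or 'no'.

Inversions (pairs i<j in row-major order where tile[i] > tile[j] > 0): 5
5 is odd, so the puzzle is not solvable.

Answer: no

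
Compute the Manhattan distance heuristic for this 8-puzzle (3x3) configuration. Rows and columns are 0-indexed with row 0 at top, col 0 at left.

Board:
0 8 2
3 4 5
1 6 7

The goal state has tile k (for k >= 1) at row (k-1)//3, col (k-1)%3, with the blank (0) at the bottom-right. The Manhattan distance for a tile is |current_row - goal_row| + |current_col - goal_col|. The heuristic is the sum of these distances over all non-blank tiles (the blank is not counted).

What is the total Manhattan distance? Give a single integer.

Tile 8: (0,1)->(2,1) = 2
Tile 2: (0,2)->(0,1) = 1
Tile 3: (1,0)->(0,2) = 3
Tile 4: (1,1)->(1,0) = 1
Tile 5: (1,2)->(1,1) = 1
Tile 1: (2,0)->(0,0) = 2
Tile 6: (2,1)->(1,2) = 2
Tile 7: (2,2)->(2,0) = 2
Sum: 2 + 1 + 3 + 1 + 1 + 2 + 2 + 2 = 14

Answer: 14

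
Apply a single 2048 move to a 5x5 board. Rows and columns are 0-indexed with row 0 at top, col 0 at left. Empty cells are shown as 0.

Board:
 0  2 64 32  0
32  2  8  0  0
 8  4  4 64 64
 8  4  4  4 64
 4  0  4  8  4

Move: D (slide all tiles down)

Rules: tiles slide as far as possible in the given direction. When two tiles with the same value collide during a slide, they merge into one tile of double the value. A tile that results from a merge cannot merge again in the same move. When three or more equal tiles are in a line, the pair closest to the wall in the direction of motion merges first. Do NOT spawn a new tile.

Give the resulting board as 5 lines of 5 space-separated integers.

Answer:   0   0   0   0   0
  0   0  64  32   0
 32   0   8  64   0
 16   4   4   4 128
  4   8   8   8   4

Derivation:
Slide down:
col 0: [0, 32, 8, 8, 4] -> [0, 0, 32, 16, 4]
col 1: [2, 2, 4, 4, 0] -> [0, 0, 0, 4, 8]
col 2: [64, 8, 4, 4, 4] -> [0, 64, 8, 4, 8]
col 3: [32, 0, 64, 4, 8] -> [0, 32, 64, 4, 8]
col 4: [0, 0, 64, 64, 4] -> [0, 0, 0, 128, 4]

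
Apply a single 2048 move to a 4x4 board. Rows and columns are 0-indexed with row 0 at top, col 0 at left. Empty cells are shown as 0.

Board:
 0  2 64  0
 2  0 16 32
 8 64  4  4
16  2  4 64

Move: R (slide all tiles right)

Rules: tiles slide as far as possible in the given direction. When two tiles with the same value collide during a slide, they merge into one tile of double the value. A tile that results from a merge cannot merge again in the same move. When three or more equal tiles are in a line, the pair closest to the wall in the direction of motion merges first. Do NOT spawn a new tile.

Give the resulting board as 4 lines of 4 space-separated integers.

Slide right:
row 0: [0, 2, 64, 0] -> [0, 0, 2, 64]
row 1: [2, 0, 16, 32] -> [0, 2, 16, 32]
row 2: [8, 64, 4, 4] -> [0, 8, 64, 8]
row 3: [16, 2, 4, 64] -> [16, 2, 4, 64]

Answer:  0  0  2 64
 0  2 16 32
 0  8 64  8
16  2  4 64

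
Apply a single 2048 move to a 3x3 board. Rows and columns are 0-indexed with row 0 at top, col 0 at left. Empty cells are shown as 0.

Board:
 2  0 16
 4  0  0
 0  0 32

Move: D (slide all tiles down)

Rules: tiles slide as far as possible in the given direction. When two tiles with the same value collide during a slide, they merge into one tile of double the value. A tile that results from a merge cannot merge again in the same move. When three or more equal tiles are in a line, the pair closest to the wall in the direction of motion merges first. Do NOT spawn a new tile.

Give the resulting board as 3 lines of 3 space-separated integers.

Slide down:
col 0: [2, 4, 0] -> [0, 2, 4]
col 1: [0, 0, 0] -> [0, 0, 0]
col 2: [16, 0, 32] -> [0, 16, 32]

Answer:  0  0  0
 2  0 16
 4  0 32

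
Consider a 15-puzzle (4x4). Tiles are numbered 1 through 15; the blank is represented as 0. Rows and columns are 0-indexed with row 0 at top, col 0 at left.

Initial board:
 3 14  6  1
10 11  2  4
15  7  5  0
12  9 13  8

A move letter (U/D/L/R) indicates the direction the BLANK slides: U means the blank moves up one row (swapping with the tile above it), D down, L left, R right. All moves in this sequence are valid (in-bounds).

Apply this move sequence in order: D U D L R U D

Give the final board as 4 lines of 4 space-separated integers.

After move 1 (D):
 3 14  6  1
10 11  2  4
15  7  5  8
12  9 13  0

After move 2 (U):
 3 14  6  1
10 11  2  4
15  7  5  0
12  9 13  8

After move 3 (D):
 3 14  6  1
10 11  2  4
15  7  5  8
12  9 13  0

After move 4 (L):
 3 14  6  1
10 11  2  4
15  7  5  8
12  9  0 13

After move 5 (R):
 3 14  6  1
10 11  2  4
15  7  5  8
12  9 13  0

After move 6 (U):
 3 14  6  1
10 11  2  4
15  7  5  0
12  9 13  8

After move 7 (D):
 3 14  6  1
10 11  2  4
15  7  5  8
12  9 13  0

Answer:  3 14  6  1
10 11  2  4
15  7  5  8
12  9 13  0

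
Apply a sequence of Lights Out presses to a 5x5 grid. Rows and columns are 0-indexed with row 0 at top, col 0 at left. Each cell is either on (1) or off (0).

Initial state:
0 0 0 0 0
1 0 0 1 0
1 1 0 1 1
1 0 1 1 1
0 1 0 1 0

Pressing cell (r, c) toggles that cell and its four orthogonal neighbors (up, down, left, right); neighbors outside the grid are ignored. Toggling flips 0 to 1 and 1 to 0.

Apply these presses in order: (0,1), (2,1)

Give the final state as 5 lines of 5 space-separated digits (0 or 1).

Answer: 1 1 1 0 0
1 0 0 1 0
0 0 1 1 1
1 1 1 1 1
0 1 0 1 0

Derivation:
After press 1 at (0,1):
1 1 1 0 0
1 1 0 1 0
1 1 0 1 1
1 0 1 1 1
0 1 0 1 0

After press 2 at (2,1):
1 1 1 0 0
1 0 0 1 0
0 0 1 1 1
1 1 1 1 1
0 1 0 1 0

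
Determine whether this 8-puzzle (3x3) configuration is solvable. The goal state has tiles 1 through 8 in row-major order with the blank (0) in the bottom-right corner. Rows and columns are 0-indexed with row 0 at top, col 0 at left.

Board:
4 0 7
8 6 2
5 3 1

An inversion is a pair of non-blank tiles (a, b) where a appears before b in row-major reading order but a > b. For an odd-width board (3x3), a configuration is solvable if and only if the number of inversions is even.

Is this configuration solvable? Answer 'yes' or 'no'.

Answer: no

Derivation:
Inversions (pairs i<j in row-major order where tile[i] > tile[j] > 0): 21
21 is odd, so the puzzle is not solvable.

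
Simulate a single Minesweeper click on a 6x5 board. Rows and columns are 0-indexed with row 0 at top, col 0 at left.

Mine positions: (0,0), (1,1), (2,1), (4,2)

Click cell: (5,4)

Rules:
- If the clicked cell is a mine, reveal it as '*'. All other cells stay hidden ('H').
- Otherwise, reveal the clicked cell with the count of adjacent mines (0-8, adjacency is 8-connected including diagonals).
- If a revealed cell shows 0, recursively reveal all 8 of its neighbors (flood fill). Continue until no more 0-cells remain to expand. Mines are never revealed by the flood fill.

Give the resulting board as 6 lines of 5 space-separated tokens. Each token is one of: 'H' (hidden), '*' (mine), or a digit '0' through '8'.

H H 1 0 0
H H 2 0 0
H H 2 0 0
H H 2 1 0
H H H 1 0
H H H 1 0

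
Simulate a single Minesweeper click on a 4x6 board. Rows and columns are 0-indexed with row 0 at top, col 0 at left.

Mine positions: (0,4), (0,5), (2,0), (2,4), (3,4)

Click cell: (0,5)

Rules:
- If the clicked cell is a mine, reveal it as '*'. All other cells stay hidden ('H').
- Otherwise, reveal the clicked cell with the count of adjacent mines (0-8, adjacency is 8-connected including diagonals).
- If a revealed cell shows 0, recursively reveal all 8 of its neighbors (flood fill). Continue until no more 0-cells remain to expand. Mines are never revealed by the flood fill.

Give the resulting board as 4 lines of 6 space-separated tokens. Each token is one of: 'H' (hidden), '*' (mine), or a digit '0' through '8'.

H H H H H *
H H H H H H
H H H H H H
H H H H H H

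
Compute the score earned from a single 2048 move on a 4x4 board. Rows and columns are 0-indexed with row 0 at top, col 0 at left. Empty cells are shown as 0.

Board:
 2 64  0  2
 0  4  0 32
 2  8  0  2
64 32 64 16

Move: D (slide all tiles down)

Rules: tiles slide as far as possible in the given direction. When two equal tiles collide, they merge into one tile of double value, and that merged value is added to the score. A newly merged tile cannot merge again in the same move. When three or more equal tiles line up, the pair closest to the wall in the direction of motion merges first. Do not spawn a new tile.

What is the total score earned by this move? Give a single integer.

Answer: 4

Derivation:
Slide down:
col 0: [2, 0, 2, 64] -> [0, 0, 4, 64]  score +4 (running 4)
col 1: [64, 4, 8, 32] -> [64, 4, 8, 32]  score +0 (running 4)
col 2: [0, 0, 0, 64] -> [0, 0, 0, 64]  score +0 (running 4)
col 3: [2, 32, 2, 16] -> [2, 32, 2, 16]  score +0 (running 4)
Board after move:
 0 64  0  2
 0  4  0 32
 4  8  0  2
64 32 64 16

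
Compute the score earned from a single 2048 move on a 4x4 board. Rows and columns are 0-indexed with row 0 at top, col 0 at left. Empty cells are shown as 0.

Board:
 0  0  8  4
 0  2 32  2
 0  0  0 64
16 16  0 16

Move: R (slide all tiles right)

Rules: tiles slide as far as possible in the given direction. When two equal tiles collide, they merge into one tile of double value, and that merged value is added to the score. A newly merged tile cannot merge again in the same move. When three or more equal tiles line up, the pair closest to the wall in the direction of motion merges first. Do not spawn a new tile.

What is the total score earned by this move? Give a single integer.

Slide right:
row 0: [0, 0, 8, 4] -> [0, 0, 8, 4]  score +0 (running 0)
row 1: [0, 2, 32, 2] -> [0, 2, 32, 2]  score +0 (running 0)
row 2: [0, 0, 0, 64] -> [0, 0, 0, 64]  score +0 (running 0)
row 3: [16, 16, 0, 16] -> [0, 0, 16, 32]  score +32 (running 32)
Board after move:
 0  0  8  4
 0  2 32  2
 0  0  0 64
 0  0 16 32

Answer: 32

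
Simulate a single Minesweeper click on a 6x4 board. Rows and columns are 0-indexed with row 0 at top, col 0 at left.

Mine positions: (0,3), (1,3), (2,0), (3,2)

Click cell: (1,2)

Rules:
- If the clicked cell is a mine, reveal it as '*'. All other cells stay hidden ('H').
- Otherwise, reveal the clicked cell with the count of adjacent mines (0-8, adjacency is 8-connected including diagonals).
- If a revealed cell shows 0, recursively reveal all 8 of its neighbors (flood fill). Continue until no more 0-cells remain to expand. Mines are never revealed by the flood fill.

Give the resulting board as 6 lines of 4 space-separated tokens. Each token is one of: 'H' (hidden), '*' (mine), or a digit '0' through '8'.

H H H H
H H 2 H
H H H H
H H H H
H H H H
H H H H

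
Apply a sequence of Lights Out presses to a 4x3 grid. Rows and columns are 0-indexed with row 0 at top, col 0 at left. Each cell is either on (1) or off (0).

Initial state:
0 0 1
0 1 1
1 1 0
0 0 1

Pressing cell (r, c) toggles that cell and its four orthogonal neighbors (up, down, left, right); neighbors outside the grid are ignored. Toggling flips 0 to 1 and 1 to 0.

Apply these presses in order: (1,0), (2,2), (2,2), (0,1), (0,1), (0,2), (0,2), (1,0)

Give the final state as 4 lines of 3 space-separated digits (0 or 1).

Answer: 0 0 1
0 1 1
1 1 0
0 0 1

Derivation:
After press 1 at (1,0):
1 0 1
1 0 1
0 1 0
0 0 1

After press 2 at (2,2):
1 0 1
1 0 0
0 0 1
0 0 0

After press 3 at (2,2):
1 0 1
1 0 1
0 1 0
0 0 1

After press 4 at (0,1):
0 1 0
1 1 1
0 1 0
0 0 1

After press 5 at (0,1):
1 0 1
1 0 1
0 1 0
0 0 1

After press 6 at (0,2):
1 1 0
1 0 0
0 1 0
0 0 1

After press 7 at (0,2):
1 0 1
1 0 1
0 1 0
0 0 1

After press 8 at (1,0):
0 0 1
0 1 1
1 1 0
0 0 1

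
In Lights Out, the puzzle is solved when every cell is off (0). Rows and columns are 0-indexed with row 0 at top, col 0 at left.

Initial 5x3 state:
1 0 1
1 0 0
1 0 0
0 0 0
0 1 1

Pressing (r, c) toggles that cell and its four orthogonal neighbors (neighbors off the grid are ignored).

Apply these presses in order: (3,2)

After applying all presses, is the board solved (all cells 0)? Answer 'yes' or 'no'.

After press 1 at (3,2):
1 0 1
1 0 0
1 0 1
0 1 1
0 1 0

Lights still on: 8

Answer: no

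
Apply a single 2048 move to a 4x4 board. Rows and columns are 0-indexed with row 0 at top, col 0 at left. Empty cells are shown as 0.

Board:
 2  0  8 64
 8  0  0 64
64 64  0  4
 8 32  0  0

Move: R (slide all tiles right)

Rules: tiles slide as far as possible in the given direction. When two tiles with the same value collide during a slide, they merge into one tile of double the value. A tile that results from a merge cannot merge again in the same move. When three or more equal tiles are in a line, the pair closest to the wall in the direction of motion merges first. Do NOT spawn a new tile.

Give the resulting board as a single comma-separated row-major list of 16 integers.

Answer: 0, 2, 8, 64, 0, 0, 8, 64, 0, 0, 128, 4, 0, 0, 8, 32

Derivation:
Slide right:
row 0: [2, 0, 8, 64] -> [0, 2, 8, 64]
row 1: [8, 0, 0, 64] -> [0, 0, 8, 64]
row 2: [64, 64, 0, 4] -> [0, 0, 128, 4]
row 3: [8, 32, 0, 0] -> [0, 0, 8, 32]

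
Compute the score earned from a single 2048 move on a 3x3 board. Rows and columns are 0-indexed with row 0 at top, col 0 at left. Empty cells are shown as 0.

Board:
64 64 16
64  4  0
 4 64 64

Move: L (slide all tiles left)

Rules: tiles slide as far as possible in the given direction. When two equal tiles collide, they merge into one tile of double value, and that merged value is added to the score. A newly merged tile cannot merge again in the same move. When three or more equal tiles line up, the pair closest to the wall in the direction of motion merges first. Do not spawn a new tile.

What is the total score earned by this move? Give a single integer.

Slide left:
row 0: [64, 64, 16] -> [128, 16, 0]  score +128 (running 128)
row 1: [64, 4, 0] -> [64, 4, 0]  score +0 (running 128)
row 2: [4, 64, 64] -> [4, 128, 0]  score +128 (running 256)
Board after move:
128  16   0
 64   4   0
  4 128   0

Answer: 256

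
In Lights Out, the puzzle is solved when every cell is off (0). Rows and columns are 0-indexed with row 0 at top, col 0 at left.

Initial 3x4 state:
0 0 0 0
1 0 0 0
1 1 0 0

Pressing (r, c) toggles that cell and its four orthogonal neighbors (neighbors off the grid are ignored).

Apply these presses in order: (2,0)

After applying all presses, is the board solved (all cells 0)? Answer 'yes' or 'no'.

After press 1 at (2,0):
0 0 0 0
0 0 0 0
0 0 0 0

Lights still on: 0

Answer: yes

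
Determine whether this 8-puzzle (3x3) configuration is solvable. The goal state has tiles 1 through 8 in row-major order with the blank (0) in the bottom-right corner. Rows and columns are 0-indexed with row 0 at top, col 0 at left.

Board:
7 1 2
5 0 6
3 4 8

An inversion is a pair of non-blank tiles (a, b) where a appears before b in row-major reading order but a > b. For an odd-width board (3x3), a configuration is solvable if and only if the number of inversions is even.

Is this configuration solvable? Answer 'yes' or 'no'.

Answer: yes

Derivation:
Inversions (pairs i<j in row-major order where tile[i] > tile[j] > 0): 10
10 is even, so the puzzle is solvable.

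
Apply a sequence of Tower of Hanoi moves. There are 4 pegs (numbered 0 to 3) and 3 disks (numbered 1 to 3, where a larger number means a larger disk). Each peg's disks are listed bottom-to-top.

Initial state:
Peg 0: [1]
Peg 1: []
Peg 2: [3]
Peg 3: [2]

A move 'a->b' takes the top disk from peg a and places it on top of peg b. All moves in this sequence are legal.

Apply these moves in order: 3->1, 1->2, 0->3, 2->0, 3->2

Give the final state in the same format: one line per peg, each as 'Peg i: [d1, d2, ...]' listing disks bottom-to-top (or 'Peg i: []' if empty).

Answer: Peg 0: [2]
Peg 1: []
Peg 2: [3, 1]
Peg 3: []

Derivation:
After move 1 (3->1):
Peg 0: [1]
Peg 1: [2]
Peg 2: [3]
Peg 3: []

After move 2 (1->2):
Peg 0: [1]
Peg 1: []
Peg 2: [3, 2]
Peg 3: []

After move 3 (0->3):
Peg 0: []
Peg 1: []
Peg 2: [3, 2]
Peg 3: [1]

After move 4 (2->0):
Peg 0: [2]
Peg 1: []
Peg 2: [3]
Peg 3: [1]

After move 5 (3->2):
Peg 0: [2]
Peg 1: []
Peg 2: [3, 1]
Peg 3: []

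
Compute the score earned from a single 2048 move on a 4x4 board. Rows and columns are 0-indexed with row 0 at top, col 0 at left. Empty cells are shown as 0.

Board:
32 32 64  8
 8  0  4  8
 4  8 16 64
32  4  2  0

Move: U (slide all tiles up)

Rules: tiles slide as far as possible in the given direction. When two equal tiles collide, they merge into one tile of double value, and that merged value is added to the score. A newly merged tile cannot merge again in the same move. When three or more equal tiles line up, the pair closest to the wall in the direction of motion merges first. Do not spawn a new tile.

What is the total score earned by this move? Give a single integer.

Slide up:
col 0: [32, 8, 4, 32] -> [32, 8, 4, 32]  score +0 (running 0)
col 1: [32, 0, 8, 4] -> [32, 8, 4, 0]  score +0 (running 0)
col 2: [64, 4, 16, 2] -> [64, 4, 16, 2]  score +0 (running 0)
col 3: [8, 8, 64, 0] -> [16, 64, 0, 0]  score +16 (running 16)
Board after move:
32 32 64 16
 8  8  4 64
 4  4 16  0
32  0  2  0

Answer: 16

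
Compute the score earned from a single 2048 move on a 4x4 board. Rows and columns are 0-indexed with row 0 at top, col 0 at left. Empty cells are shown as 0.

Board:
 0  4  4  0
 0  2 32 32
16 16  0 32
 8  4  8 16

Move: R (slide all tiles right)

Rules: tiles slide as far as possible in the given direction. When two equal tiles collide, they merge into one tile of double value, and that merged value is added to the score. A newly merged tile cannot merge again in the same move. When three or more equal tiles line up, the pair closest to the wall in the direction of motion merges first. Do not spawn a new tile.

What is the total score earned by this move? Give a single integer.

Answer: 104

Derivation:
Slide right:
row 0: [0, 4, 4, 0] -> [0, 0, 0, 8]  score +8 (running 8)
row 1: [0, 2, 32, 32] -> [0, 0, 2, 64]  score +64 (running 72)
row 2: [16, 16, 0, 32] -> [0, 0, 32, 32]  score +32 (running 104)
row 3: [8, 4, 8, 16] -> [8, 4, 8, 16]  score +0 (running 104)
Board after move:
 0  0  0  8
 0  0  2 64
 0  0 32 32
 8  4  8 16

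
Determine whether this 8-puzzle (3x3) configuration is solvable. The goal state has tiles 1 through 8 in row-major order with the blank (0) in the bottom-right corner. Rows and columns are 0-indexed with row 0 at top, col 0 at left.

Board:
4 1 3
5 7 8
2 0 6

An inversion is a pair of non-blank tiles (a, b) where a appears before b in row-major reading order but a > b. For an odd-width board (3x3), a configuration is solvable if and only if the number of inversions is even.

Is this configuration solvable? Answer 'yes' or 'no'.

Answer: no

Derivation:
Inversions (pairs i<j in row-major order where tile[i] > tile[j] > 0): 9
9 is odd, so the puzzle is not solvable.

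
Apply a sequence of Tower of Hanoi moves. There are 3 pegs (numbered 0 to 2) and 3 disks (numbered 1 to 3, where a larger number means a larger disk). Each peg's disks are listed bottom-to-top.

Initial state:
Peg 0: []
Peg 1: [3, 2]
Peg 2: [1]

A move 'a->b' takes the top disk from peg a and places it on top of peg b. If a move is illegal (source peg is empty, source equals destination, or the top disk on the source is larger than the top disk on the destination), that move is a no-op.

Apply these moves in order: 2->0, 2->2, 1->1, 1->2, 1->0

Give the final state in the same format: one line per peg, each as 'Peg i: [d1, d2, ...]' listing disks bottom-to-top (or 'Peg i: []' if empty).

After move 1 (2->0):
Peg 0: [1]
Peg 1: [3, 2]
Peg 2: []

After move 2 (2->2):
Peg 0: [1]
Peg 1: [3, 2]
Peg 2: []

After move 3 (1->1):
Peg 0: [1]
Peg 1: [3, 2]
Peg 2: []

After move 4 (1->2):
Peg 0: [1]
Peg 1: [3]
Peg 2: [2]

After move 5 (1->0):
Peg 0: [1]
Peg 1: [3]
Peg 2: [2]

Answer: Peg 0: [1]
Peg 1: [3]
Peg 2: [2]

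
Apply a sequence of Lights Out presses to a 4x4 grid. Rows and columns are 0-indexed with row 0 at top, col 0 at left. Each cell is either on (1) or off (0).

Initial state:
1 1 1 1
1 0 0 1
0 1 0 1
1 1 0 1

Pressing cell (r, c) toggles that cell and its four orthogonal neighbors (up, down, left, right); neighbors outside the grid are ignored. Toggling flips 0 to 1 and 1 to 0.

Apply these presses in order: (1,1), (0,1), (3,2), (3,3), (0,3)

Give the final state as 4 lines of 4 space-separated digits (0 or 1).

Answer: 0 1 1 0
0 0 1 0
0 0 1 0
1 0 0 1

Derivation:
After press 1 at (1,1):
1 0 1 1
0 1 1 1
0 0 0 1
1 1 0 1

After press 2 at (0,1):
0 1 0 1
0 0 1 1
0 0 0 1
1 1 0 1

After press 3 at (3,2):
0 1 0 1
0 0 1 1
0 0 1 1
1 0 1 0

After press 4 at (3,3):
0 1 0 1
0 0 1 1
0 0 1 0
1 0 0 1

After press 5 at (0,3):
0 1 1 0
0 0 1 0
0 0 1 0
1 0 0 1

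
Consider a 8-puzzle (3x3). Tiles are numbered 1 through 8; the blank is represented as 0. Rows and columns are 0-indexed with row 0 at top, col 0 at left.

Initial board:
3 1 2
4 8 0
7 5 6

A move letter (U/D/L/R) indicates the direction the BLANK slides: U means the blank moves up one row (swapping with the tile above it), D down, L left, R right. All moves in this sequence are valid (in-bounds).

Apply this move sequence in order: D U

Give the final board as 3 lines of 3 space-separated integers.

Answer: 3 1 2
4 8 0
7 5 6

Derivation:
After move 1 (D):
3 1 2
4 8 6
7 5 0

After move 2 (U):
3 1 2
4 8 0
7 5 6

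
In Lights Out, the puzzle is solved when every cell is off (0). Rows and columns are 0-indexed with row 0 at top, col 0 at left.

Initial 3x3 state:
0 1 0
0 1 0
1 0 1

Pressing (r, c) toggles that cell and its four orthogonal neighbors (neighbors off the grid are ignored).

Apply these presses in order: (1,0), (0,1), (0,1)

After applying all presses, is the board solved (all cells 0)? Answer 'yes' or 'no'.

After press 1 at (1,0):
1 1 0
1 0 0
0 0 1

After press 2 at (0,1):
0 0 1
1 1 0
0 0 1

After press 3 at (0,1):
1 1 0
1 0 0
0 0 1

Lights still on: 4

Answer: no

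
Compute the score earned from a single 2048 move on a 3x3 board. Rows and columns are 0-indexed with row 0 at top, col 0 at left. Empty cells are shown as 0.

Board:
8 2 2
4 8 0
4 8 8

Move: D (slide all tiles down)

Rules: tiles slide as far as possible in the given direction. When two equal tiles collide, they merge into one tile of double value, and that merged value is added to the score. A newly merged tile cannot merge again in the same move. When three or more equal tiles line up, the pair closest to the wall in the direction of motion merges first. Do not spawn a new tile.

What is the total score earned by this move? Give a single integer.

Slide down:
col 0: [8, 4, 4] -> [0, 8, 8]  score +8 (running 8)
col 1: [2, 8, 8] -> [0, 2, 16]  score +16 (running 24)
col 2: [2, 0, 8] -> [0, 2, 8]  score +0 (running 24)
Board after move:
 0  0  0
 8  2  2
 8 16  8

Answer: 24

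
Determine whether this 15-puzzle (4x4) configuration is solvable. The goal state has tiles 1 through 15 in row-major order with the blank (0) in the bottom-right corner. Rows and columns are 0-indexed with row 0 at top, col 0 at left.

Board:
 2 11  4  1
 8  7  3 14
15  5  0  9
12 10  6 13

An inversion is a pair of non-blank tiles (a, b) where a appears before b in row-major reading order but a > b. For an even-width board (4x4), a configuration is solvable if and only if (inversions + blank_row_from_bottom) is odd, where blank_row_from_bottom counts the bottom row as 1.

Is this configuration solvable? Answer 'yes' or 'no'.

Answer: yes

Derivation:
Inversions: 35
Blank is in row 2 (0-indexed from top), which is row 2 counting from the bottom (bottom = 1).
35 + 2 = 37, which is odd, so the puzzle is solvable.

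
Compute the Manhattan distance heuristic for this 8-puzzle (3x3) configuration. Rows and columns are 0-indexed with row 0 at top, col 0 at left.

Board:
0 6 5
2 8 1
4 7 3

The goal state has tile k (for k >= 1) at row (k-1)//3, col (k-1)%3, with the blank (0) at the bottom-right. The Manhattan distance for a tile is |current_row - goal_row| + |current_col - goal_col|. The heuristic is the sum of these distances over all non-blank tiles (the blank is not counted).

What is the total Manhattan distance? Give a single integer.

Answer: 14

Derivation:
Tile 6: (0,1)->(1,2) = 2
Tile 5: (0,2)->(1,1) = 2
Tile 2: (1,0)->(0,1) = 2
Tile 8: (1,1)->(2,1) = 1
Tile 1: (1,2)->(0,0) = 3
Tile 4: (2,0)->(1,0) = 1
Tile 7: (2,1)->(2,0) = 1
Tile 3: (2,2)->(0,2) = 2
Sum: 2 + 2 + 2 + 1 + 3 + 1 + 1 + 2 = 14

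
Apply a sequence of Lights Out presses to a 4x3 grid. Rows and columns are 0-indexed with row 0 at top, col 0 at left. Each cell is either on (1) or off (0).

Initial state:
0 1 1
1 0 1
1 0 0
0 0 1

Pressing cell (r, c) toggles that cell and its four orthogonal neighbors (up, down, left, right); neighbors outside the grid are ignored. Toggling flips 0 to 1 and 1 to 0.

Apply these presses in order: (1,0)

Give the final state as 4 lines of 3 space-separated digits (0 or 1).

After press 1 at (1,0):
1 1 1
0 1 1
0 0 0
0 0 1

Answer: 1 1 1
0 1 1
0 0 0
0 0 1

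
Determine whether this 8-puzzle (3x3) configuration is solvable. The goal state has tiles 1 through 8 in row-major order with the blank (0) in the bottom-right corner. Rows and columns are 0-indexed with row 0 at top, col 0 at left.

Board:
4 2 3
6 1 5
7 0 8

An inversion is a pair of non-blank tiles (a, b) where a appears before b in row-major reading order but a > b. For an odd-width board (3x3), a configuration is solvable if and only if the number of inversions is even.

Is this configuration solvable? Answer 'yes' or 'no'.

Answer: no

Derivation:
Inversions (pairs i<j in row-major order where tile[i] > tile[j] > 0): 7
7 is odd, so the puzzle is not solvable.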